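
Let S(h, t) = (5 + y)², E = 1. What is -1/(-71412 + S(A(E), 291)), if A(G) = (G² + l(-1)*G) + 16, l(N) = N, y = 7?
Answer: 1/71268 ≈ 1.4032e-5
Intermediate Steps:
A(G) = 16 + G² - G (A(G) = (G² - G) + 16 = 16 + G² - G)
S(h, t) = 144 (S(h, t) = (5 + 7)² = 12² = 144)
-1/(-71412 + S(A(E), 291)) = -1/(-71412 + 144) = -1/(-71268) = -1*(-1/71268) = 1/71268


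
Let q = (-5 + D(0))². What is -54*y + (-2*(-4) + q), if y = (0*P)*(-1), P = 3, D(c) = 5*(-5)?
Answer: 908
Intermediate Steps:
D(c) = -25
y = 0 (y = (0*3)*(-1) = 0*(-1) = 0)
q = 900 (q = (-5 - 25)² = (-30)² = 900)
-54*y + (-2*(-4) + q) = -54*0 + (-2*(-4) + 900) = 0 + (8 + 900) = 0 + 908 = 908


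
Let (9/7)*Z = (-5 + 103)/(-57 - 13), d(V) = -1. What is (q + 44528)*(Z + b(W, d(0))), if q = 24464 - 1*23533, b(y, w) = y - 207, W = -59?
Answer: -60707969/5 ≈ -1.2142e+7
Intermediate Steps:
b(y, w) = -207 + y
q = 931 (q = 24464 - 23533 = 931)
Z = -49/45 (Z = 7*((-5 + 103)/(-57 - 13))/9 = 7*(98/(-70))/9 = 7*(-1/70*98)/9 = (7/9)*(-7/5) = -49/45 ≈ -1.0889)
(q + 44528)*(Z + b(W, d(0))) = (931 + 44528)*(-49/45 + (-207 - 59)) = 45459*(-49/45 - 266) = 45459*(-12019/45) = -60707969/5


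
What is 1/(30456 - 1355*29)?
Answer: -1/8839 ≈ -0.00011313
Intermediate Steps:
1/(30456 - 1355*29) = 1/(30456 - 39295) = 1/(-8839) = -1/8839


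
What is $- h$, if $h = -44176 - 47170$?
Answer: $91346$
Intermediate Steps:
$h = -91346$ ($h = -44176 - 47170 = -91346$)
$- h = \left(-1\right) \left(-91346\right) = 91346$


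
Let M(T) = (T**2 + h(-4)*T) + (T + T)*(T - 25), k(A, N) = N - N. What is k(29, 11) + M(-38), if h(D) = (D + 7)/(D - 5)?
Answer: 18734/3 ≈ 6244.7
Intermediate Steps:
h(D) = (7 + D)/(-5 + D)
k(A, N) = 0
M(T) = T**2 - T/3 + 2*T*(-25 + T) (M(T) = (T**2 + ((7 - 4)/(-5 - 4))*T) + (T + T)*(T - 25) = (T**2 + (3/(-9))*T) + (2*T)*(-25 + T) = (T**2 + (-1/9*3)*T) + 2*T*(-25 + T) = (T**2 - T/3) + 2*T*(-25 + T) = T**2 - T/3 + 2*T*(-25 + T))
k(29, 11) + M(-38) = 0 + (1/3)*(-38)*(-151 + 9*(-38)) = 0 + (1/3)*(-38)*(-151 - 342) = 0 + (1/3)*(-38)*(-493) = 0 + 18734/3 = 18734/3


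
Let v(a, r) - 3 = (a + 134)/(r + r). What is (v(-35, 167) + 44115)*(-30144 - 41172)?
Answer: -525438851238/167 ≈ -3.1463e+9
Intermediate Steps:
v(a, r) = 3 + (134 + a)/(2*r) (v(a, r) = 3 + (a + 134)/(r + r) = 3 + (134 + a)/((2*r)) = 3 + (134 + a)*(1/(2*r)) = 3 + (134 + a)/(2*r))
(v(-35, 167) + 44115)*(-30144 - 41172) = ((½)*(134 - 35 + 6*167)/167 + 44115)*(-30144 - 41172) = ((½)*(1/167)*(134 - 35 + 1002) + 44115)*(-71316) = ((½)*(1/167)*1101 + 44115)*(-71316) = (1101/334 + 44115)*(-71316) = (14735511/334)*(-71316) = -525438851238/167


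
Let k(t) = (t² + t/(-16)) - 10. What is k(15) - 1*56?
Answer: 2529/16 ≈ 158.06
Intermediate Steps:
k(t) = -10 + t² - t/16 (k(t) = (t² - t/16) - 10 = -10 + t² - t/16)
k(15) - 1*56 = (-10 + 15² - 1/16*15) - 1*56 = (-10 + 225 - 15/16) - 56 = 3425/16 - 56 = 2529/16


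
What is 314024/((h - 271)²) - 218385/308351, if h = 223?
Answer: 12040806923/88805088 ≈ 135.59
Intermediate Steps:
314024/((h - 271)²) - 218385/308351 = 314024/((223 - 271)²) - 218385/308351 = 314024/((-48)²) - 218385*1/308351 = 314024/2304 - 218385/308351 = 314024*(1/2304) - 218385/308351 = 39253/288 - 218385/308351 = 12040806923/88805088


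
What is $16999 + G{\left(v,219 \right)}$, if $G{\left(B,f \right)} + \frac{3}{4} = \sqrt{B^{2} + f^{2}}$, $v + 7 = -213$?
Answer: $\frac{67993}{4} + \sqrt{96361} \approx 17309.0$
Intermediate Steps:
$v = -220$ ($v = -7 - 213 = -220$)
$G{\left(B,f \right)} = - \frac{3}{4} + \sqrt{B^{2} + f^{2}}$
$16999 + G{\left(v,219 \right)} = 16999 - \left(\frac{3}{4} - \sqrt{\left(-220\right)^{2} + 219^{2}}\right) = 16999 - \left(\frac{3}{4} - \sqrt{48400 + 47961}\right) = 16999 - \left(\frac{3}{4} - \sqrt{96361}\right) = \frac{67993}{4} + \sqrt{96361}$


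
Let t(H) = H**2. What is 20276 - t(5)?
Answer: 20251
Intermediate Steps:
20276 - t(5) = 20276 - 1*5**2 = 20276 - 1*25 = 20276 - 25 = 20251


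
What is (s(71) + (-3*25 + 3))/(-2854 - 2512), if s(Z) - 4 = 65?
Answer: 3/5366 ≈ 0.00055908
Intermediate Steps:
s(Z) = 69 (s(Z) = 4 + 65 = 69)
(s(71) + (-3*25 + 3))/(-2854 - 2512) = (69 + (-3*25 + 3))/(-2854 - 2512) = (69 + (-75 + 3))/(-5366) = (69 - 72)*(-1/5366) = -3*(-1/5366) = 3/5366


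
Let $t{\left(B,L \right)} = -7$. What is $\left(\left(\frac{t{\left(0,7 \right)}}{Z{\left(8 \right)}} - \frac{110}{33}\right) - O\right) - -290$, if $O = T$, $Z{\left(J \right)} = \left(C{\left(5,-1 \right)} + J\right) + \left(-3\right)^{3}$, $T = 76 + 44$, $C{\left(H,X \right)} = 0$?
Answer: $\frac{9521}{57} \approx 167.04$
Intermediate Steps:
$T = 120$
$Z{\left(J \right)} = -27 + J$ ($Z{\left(J \right)} = \left(0 + J\right) + \left(-3\right)^{3} = J - 27 = -27 + J$)
$O = 120$
$\left(\left(\frac{t{\left(0,7 \right)}}{Z{\left(8 \right)}} - \frac{110}{33}\right) - O\right) - -290 = \left(\left(- \frac{7}{-27 + 8} - \frac{110}{33}\right) - 120\right) - -290 = \left(\left(- \frac{7}{-19} - \frac{10}{3}\right) - 120\right) + 290 = \left(\left(\left(-7\right) \left(- \frac{1}{19}\right) - \frac{10}{3}\right) - 120\right) + 290 = \left(\left(\frac{7}{19} - \frac{10}{3}\right) - 120\right) + 290 = \left(- \frac{169}{57} - 120\right) + 290 = - \frac{7009}{57} + 290 = \frac{9521}{57}$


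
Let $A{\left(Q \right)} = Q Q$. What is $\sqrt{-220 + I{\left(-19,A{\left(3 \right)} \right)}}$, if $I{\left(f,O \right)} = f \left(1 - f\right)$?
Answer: $10 i \sqrt{6} \approx 24.495 i$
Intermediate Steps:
$A{\left(Q \right)} = Q^{2}$
$\sqrt{-220 + I{\left(-19,A{\left(3 \right)} \right)}} = \sqrt{-220 - 19 \left(1 - -19\right)} = \sqrt{-220 - 19 \left(1 + 19\right)} = \sqrt{-220 - 380} = \sqrt{-600} = 10 i \sqrt{6}$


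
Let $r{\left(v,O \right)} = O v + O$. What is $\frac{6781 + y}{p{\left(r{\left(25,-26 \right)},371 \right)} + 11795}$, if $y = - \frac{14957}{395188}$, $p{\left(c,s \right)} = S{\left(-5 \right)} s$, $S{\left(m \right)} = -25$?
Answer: $\frac{2679754871}{995873760} \approx 2.6909$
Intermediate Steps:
$r{\left(v,O \right)} = O + O v$
$p{\left(c,s \right)} = - 25 s$
$y = - \frac{14957}{395188}$ ($y = \left(-14957\right) \frac{1}{395188} = - \frac{14957}{395188} \approx -0.037848$)
$\frac{6781 + y}{p{\left(r{\left(25,-26 \right)},371 \right)} + 11795} = \frac{6781 - \frac{14957}{395188}}{\left(-25\right) 371 + 11795} = \frac{2679754871}{395188 \left(-9275 + 11795\right)} = \frac{2679754871}{395188 \cdot 2520} = \frac{2679754871}{395188} \cdot \frac{1}{2520} = \frac{2679754871}{995873760}$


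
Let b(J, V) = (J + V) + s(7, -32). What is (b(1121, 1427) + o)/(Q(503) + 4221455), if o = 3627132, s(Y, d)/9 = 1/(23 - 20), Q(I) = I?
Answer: 3629683/4221958 ≈ 0.85972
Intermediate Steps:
s(Y, d) = 3 (s(Y, d) = 9/(23 - 20) = 9/3 = 9*(⅓) = 3)
b(J, V) = 3 + J + V (b(J, V) = (J + V) + 3 = 3 + J + V)
(b(1121, 1427) + o)/(Q(503) + 4221455) = ((3 + 1121 + 1427) + 3627132)/(503 + 4221455) = (2551 + 3627132)/4221958 = 3629683*(1/4221958) = 3629683/4221958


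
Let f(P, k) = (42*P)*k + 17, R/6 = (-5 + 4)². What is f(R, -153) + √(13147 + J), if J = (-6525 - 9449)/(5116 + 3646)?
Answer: -38539 + 6*√7008263795/4381 ≈ -38424.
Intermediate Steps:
J = -7987/4381 (J = -15974/8762 = -15974*1/8762 = -7987/4381 ≈ -1.8231)
R = 6 (R = 6*(-5 + 4)² = 6*(-1)² = 6*1 = 6)
f(P, k) = 17 + 42*P*k (f(P, k) = 42*P*k + 17 = 17 + 42*P*k)
f(R, -153) + √(13147 + J) = (17 + 42*6*(-153)) + √(13147 - 7987/4381) = (17 - 38556) + √(57589020/4381) = -38539 + 6*√7008263795/4381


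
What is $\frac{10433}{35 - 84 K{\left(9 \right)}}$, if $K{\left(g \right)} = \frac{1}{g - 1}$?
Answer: $\frac{20866}{49} \approx 425.84$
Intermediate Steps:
$K{\left(g \right)} = \frac{1}{-1 + g}$
$\frac{10433}{35 - 84 K{\left(9 \right)}} = \frac{10433}{35 - \frac{84}{-1 + 9}} = \frac{10433}{35 - \frac{84}{8}} = \frac{10433}{35 - \frac{21}{2}} = \frac{10433}{\frac{49}{2}} = 10433 \cdot \frac{2}{49} = \frac{20866}{49}$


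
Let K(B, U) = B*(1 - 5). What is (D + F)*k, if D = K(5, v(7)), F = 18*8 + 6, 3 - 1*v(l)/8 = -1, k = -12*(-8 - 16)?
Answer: 37440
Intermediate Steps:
k = 288 (k = -12*(-24) = 288)
v(l) = 32 (v(l) = 24 - 8*(-1) = 24 + 8 = 32)
K(B, U) = -4*B (K(B, U) = B*(-4) = -4*B)
F = 150 (F = 144 + 6 = 150)
D = -20 (D = -4*5 = -20)
(D + F)*k = (-20 + 150)*288 = 130*288 = 37440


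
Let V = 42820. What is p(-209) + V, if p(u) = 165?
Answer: 42985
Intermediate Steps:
p(-209) + V = 165 + 42820 = 42985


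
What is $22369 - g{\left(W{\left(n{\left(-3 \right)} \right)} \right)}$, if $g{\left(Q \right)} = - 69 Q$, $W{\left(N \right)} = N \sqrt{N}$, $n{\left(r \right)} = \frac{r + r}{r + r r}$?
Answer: $22369 - 69 i \approx 22369.0 - 69.0 i$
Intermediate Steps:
$n{\left(r \right)} = \frac{2 r}{r + r^{2}}$
$W{\left(N \right)} = N^{\frac{3}{2}}$
$22369 - g{\left(W{\left(n{\left(-3 \right)} \right)} \right)} = 22369 - - 69 \left(\frac{2}{1 - 3}\right)^{\frac{3}{2}} = 22369 - - 69 \left(\frac{2}{-2}\right)^{\frac{3}{2}} = 22369 - - 69 \left(2 \left(- \frac{1}{2}\right)\right)^{\frac{3}{2}} = 22369 - - 69 \left(-1\right)^{\frac{3}{2}} = 22369 - - 69 \left(- i\right) = 22369 - 69 i$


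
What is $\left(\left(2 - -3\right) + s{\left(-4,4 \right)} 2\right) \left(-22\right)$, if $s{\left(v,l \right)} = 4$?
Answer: $-286$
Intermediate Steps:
$\left(\left(2 - -3\right) + s{\left(-4,4 \right)} 2\right) \left(-22\right) = \left(\left(2 - -3\right) + 4 \cdot 2\right) \left(-22\right) = \left(\left(2 + 3\right) + 8\right) \left(-22\right) = \left(5 + 8\right) \left(-22\right) = 13 \left(-22\right) = -286$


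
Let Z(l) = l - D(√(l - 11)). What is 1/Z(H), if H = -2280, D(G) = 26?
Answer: -1/2306 ≈ -0.00043365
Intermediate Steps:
Z(l) = -26 + l (Z(l) = l - 1*26 = l - 26 = -26 + l)
1/Z(H) = 1/(-26 - 2280) = 1/(-2306) = -1/2306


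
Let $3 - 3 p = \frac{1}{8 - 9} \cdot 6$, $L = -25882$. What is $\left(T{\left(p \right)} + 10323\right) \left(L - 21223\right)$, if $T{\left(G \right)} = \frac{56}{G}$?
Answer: $- \frac{1461432625}{3} \approx -4.8714 \cdot 10^{8}$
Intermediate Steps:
$p = 3$ ($p = 1 - \frac{\frac{1}{8 - 9} \cdot 6}{3} = 1 - \frac{\frac{1}{-1} \cdot 6}{3} = 1 - \frac{\left(-1\right) 6}{3} = 1 - -2 = 1 + 2 = 3$)
$\left(T{\left(p \right)} + 10323\right) \left(L - 21223\right) = \left(\frac{56}{3} + 10323\right) \left(-25882 - 21223\right) = \left(56 \cdot \frac{1}{3} + 10323\right) \left(-47105\right) = \left(\frac{56}{3} + 10323\right) \left(-47105\right) = \frac{31025}{3} \left(-47105\right) = - \frac{1461432625}{3}$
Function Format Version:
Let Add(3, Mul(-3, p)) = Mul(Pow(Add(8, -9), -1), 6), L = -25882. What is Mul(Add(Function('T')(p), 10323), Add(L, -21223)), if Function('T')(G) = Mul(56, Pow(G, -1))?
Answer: Rational(-1461432625, 3) ≈ -4.8714e+8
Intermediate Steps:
p = 3 (p = Add(1, Mul(Rational(-1, 3), Mul(Pow(Add(8, -9), -1), 6))) = Add(1, Mul(Rational(-1, 3), Mul(Pow(-1, -1), 6))) = Add(1, Mul(Rational(-1, 3), Mul(-1, 6))) = Add(1, Mul(Rational(-1, 3), -6)) = Add(1, 2) = 3)
Mul(Add(Function('T')(p), 10323), Add(L, -21223)) = Mul(Add(Mul(56, Pow(3, -1)), 10323), Add(-25882, -21223)) = Mul(Add(Mul(56, Rational(1, 3)), 10323), -47105) = Mul(Add(Rational(56, 3), 10323), -47105) = Mul(Rational(31025, 3), -47105) = Rational(-1461432625, 3)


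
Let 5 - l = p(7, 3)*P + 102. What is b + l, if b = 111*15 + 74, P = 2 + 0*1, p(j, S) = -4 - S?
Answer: 1656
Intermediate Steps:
P = 2 (P = 2 + 0 = 2)
b = 1739 (b = 1665 + 74 = 1739)
l = -83 (l = 5 - ((-4 - 1*3)*2 + 102) = 5 - ((-4 - 3)*2 + 102) = 5 - (-7*2 + 102) = 5 - (-14 + 102) = 5 - 1*88 = 5 - 88 = -83)
b + l = 1739 - 83 = 1656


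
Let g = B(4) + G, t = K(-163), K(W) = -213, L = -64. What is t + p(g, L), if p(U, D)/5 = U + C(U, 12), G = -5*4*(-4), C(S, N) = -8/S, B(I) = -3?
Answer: 13204/77 ≈ 171.48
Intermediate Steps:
t = -213
G = 80 (G = -20*(-4) = 80)
g = 77 (g = -3 + 80 = 77)
p(U, D) = -40/U + 5*U (p(U, D) = 5*(U - 8/U) = -40/U + 5*U)
t + p(g, L) = -213 + (-40/77 + 5*77) = -213 + (-40*1/77 + 385) = -213 + (-40/77 + 385) = -213 + 29605/77 = 13204/77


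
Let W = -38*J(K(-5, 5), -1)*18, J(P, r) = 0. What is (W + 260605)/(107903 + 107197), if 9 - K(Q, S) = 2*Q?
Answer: 52121/43020 ≈ 1.2116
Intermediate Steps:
K(Q, S) = 9 - 2*Q
W = 0 (W = -38*0*18 = 0*18 = 0)
(W + 260605)/(107903 + 107197) = (0 + 260605)/(107903 + 107197) = 260605/215100 = 260605*(1/215100) = 52121/43020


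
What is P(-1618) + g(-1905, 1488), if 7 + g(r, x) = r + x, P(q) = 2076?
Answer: 1652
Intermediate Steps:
g(r, x) = -7 + r + x (g(r, x) = -7 + (r + x) = -7 + r + x)
P(-1618) + g(-1905, 1488) = 2076 + (-7 - 1905 + 1488) = 2076 - 424 = 1652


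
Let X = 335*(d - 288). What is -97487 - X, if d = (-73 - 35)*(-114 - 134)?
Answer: -8973647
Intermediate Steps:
d = 26784 (d = -108*(-248) = 26784)
X = 8876160 (X = 335*(26784 - 288) = 335*26496 = 8876160)
-97487 - X = -97487 - 1*8876160 = -97487 - 8876160 = -8973647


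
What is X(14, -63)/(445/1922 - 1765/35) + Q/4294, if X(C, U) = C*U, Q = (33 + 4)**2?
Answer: 5764333039/322217466 ≈ 17.890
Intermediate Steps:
Q = 1369 (Q = 37**2 = 1369)
X(14, -63)/(445/1922 - 1765/35) + Q/4294 = (14*(-63))/(445/1922 - 1765/35) + 1369/4294 = -882/(445*(1/1922) - 1765*1/35) + 1369*(1/4294) = -882/(445/1922 - 353/7) + 1369/4294 = -882/(-675351/13454) + 1369/4294 = -882*(-13454/675351) + 1369/4294 = 1318492/75039 + 1369/4294 = 5764333039/322217466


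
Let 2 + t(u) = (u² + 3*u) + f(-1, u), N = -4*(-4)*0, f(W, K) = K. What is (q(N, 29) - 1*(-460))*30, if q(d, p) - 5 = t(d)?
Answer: 13890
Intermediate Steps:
N = 0 (N = 16*0 = 0)
t(u) = -2 + u² + 4*u (t(u) = -2 + ((u² + 3*u) + u) = -2 + (u² + 4*u) = -2 + u² + 4*u)
q(d, p) = 3 + d² + 4*d (q(d, p) = 5 + (-2 + d² + 4*d) = 3 + d² + 4*d)
(q(N, 29) - 1*(-460))*30 = ((3 + 0² + 4*0) - 1*(-460))*30 = ((3 + 0 + 0) + 460)*30 = (3 + 460)*30 = 463*30 = 13890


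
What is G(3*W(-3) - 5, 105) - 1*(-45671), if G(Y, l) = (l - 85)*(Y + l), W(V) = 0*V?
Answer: 47671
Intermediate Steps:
W(V) = 0
G(Y, l) = (-85 + l)*(Y + l)
G(3*W(-3) - 5, 105) - 1*(-45671) = (105² - 85*(3*0 - 5) - 85*105 + (3*0 - 5)*105) - 1*(-45671) = (11025 - 85*(0 - 5) - 8925 + (0 - 5)*105) + 45671 = (11025 - 85*(-5) - 8925 - 5*105) + 45671 = (11025 + 425 - 8925 - 525) + 45671 = 2000 + 45671 = 47671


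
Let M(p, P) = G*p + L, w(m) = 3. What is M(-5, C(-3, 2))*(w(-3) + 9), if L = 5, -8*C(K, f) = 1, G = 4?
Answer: -180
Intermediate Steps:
C(K, f) = -1/8 (C(K, f) = -1/8*1 = -1/8)
M(p, P) = 5 + 4*p (M(p, P) = 4*p + 5 = 5 + 4*p)
M(-5, C(-3, 2))*(w(-3) + 9) = (5 + 4*(-5))*(3 + 9) = (5 - 20)*12 = -15*12 = -180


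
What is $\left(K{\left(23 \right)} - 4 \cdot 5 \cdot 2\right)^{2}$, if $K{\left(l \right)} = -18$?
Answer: $3364$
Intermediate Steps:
$\left(K{\left(23 \right)} - 4 \cdot 5 \cdot 2\right)^{2} = \left(-18 - 4 \cdot 5 \cdot 2\right)^{2} = \left(-18 - 40\right)^{2} = \left(-58\right)^{2} = 3364$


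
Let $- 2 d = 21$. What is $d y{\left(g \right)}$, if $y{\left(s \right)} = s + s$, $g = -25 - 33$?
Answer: $1218$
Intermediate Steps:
$d = - \frac{21}{2}$ ($d = \left(- \frac{1}{2}\right) 21 = - \frac{21}{2} \approx -10.5$)
$g = -58$
$y{\left(s \right)} = 2 s$
$d y{\left(g \right)} = - \frac{21 \cdot 2 \left(-58\right)}{2} = \left(- \frac{21}{2}\right) \left(-116\right) = 1218$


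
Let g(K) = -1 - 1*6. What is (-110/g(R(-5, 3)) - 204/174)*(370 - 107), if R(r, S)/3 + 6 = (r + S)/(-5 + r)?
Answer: 776376/203 ≈ 3824.5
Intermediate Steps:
R(r, S) = -18 + 3*(S + r)/(-5 + r) (R(r, S) = -18 + 3*((r + S)/(-5 + r)) = -18 + 3*((S + r)/(-5 + r)) = -18 + 3*(S + r)/(-5 + r))
g(K) = -7 (g(K) = -1 - 6 = -7)
(-110/g(R(-5, 3)) - 204/174)*(370 - 107) = (-110/(-7) - 204/174)*(370 - 107) = (-110*(-⅐) - 204*1/174)*263 = (110/7 - 34/29)*263 = (2952/203)*263 = 776376/203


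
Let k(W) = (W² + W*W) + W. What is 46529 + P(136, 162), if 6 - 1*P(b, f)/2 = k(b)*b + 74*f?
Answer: -10076251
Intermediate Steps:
k(W) = W + 2*W² (k(W) = (W² + W²) + W = 2*W² + W = W + 2*W²)
P(b, f) = 12 - 148*f - 2*b²*(1 + 2*b) (P(b, f) = 12 - 2*((b*(1 + 2*b))*b + 74*f) = 12 - 2*(b²*(1 + 2*b) + 74*f) = 12 - 2*(74*f + b²*(1 + 2*b)) = 12 + (-148*f - 2*b²*(1 + 2*b)) = 12 - 148*f - 2*b²*(1 + 2*b))
46529 + P(136, 162) = 46529 + (12 - 148*162 - 4*136³ - 2*136²) = 46529 + (12 - 23976 - 4*2515456 - 2*18496) = 46529 + (12 - 23976 - 10061824 - 36992) = 46529 - 10122780 = -10076251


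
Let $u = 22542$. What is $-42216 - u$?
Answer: $-64758$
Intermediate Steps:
$-42216 - u = -42216 - 22542 = -64758$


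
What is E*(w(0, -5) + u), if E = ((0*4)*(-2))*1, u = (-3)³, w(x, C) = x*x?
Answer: 0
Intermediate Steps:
w(x, C) = x²
u = -27
E = 0 (E = (0*(-2))*1 = 0*1 = 0)
E*(w(0, -5) + u) = 0*(0² - 27) = 0*(0 - 27) = 0*(-27) = 0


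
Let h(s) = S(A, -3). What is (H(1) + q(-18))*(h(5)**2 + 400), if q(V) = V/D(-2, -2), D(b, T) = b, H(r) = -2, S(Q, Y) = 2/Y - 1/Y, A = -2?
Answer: 25207/9 ≈ 2800.8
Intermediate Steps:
S(Q, Y) = 1/Y
h(s) = -1/3 (h(s) = 1/(-3) = -1/3)
q(V) = -V/2 (q(V) = V/(-2) = V*(-1/2) = -V/2)
(H(1) + q(-18))*(h(5)**2 + 400) = (-2 - 1/2*(-18))*((-1/3)**2 + 400) = (-2 + 9)*(1/9 + 400) = 7*(3601/9) = 25207/9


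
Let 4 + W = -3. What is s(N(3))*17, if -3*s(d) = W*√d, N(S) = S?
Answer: 119*√3/3 ≈ 68.705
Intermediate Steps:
W = -7 (W = -4 - 3 = -7)
s(d) = 7*√d/3 (s(d) = -(-7)*√d/3 = 7*√d/3)
s(N(3))*17 = (7*√3/3)*17 = 119*√3/3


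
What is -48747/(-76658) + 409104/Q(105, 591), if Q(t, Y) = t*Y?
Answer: 3820676613/528556910 ≈ 7.2285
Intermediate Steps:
Q(t, Y) = Y*t
-48747/(-76658) + 409104/Q(105, 591) = -48747/(-76658) + 409104/((591*105)) = -48747*(-1/76658) + 409104/62055 = 48747/76658 + 409104*(1/62055) = 48747/76658 + 45456/6895 = 3820676613/528556910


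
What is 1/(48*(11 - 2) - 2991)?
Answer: -1/2559 ≈ -0.00039078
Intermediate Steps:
1/(48*(11 - 2) - 2991) = 1/(48*9 - 2991) = 1/(432 - 2991) = 1/(-2559) = -1/2559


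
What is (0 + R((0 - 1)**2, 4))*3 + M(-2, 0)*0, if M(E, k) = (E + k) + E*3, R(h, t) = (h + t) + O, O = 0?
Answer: 15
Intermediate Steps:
R(h, t) = h + t (R(h, t) = (h + t) + 0 = h + t)
M(E, k) = k + 4*E (M(E, k) = (E + k) + 3*E = k + 4*E)
(0 + R((0 - 1)**2, 4))*3 + M(-2, 0)*0 = (0 + ((0 - 1)**2 + 4))*3 + (0 + 4*(-2))*0 = (0 + ((-1)**2 + 4))*3 + (0 - 8)*0 = (0 + (1 + 4))*3 - 8*0 = (0 + 5)*3 + 0 = 5*3 + 0 = 15 + 0 = 15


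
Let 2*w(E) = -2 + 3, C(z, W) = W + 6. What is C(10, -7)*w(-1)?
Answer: -½ ≈ -0.50000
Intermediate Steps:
C(z, W) = 6 + W
w(E) = ½ (w(E) = (-2 + 3)/2 = (½)*1 = ½)
C(10, -7)*w(-1) = (6 - 7)*(½) = -1*½ = -½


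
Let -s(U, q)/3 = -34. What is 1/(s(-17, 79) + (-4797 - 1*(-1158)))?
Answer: -1/3537 ≈ -0.00028273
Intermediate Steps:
s(U, q) = 102 (s(U, q) = -3*(-34) = 102)
1/(s(-17, 79) + (-4797 - 1*(-1158))) = 1/(102 + (-4797 - 1*(-1158))) = 1/(102 + (-4797 + 1158)) = 1/(102 - 3639) = 1/(-3537) = -1/3537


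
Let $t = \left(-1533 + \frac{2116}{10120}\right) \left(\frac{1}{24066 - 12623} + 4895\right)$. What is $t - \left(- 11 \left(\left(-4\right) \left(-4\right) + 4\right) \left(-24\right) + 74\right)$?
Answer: $- \frac{4725502537211}{629365} \approx -7.5084 \cdot 10^{6}$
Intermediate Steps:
$t = - \frac{4722132917001}{629365}$ ($t = \left(-1533 + 2116 \cdot \frac{1}{10120}\right) \left(\frac{1}{11443} + 4895\right) = \left(-1533 + \frac{23}{110}\right) \left(\frac{1}{11443} + 4895\right) = \left(- \frac{168607}{110}\right) \frac{56013486}{11443} = - \frac{4722132917001}{629365} \approx -7.503 \cdot 10^{6}$)
$t - \left(- 11 \left(\left(-4\right) \left(-4\right) + 4\right) \left(-24\right) + 74\right) = - \frac{4722132917001}{629365} - \left(- 11 \left(\left(-4\right) \left(-4\right) + 4\right) \left(-24\right) + 74\right) = - \frac{4722132917001}{629365} - \left(- 11 \left(16 + 4\right) \left(-24\right) + 74\right) = - \frac{4722132917001}{629365} - \left(\left(-11\right) 20 \left(-24\right) + 74\right) = - \frac{4722132917001}{629365} - \left(\left(-220\right) \left(-24\right) + 74\right) = - \frac{4722132917001}{629365} - \left(5280 + 74\right) = - \frac{4722132917001}{629365} - 5354 = - \frac{4725502537211}{629365}$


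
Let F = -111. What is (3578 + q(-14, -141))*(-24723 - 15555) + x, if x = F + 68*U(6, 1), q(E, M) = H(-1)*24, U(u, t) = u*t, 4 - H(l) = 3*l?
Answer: -150881091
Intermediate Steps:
H(l) = 4 - 3*l
U(u, t) = t*u
q(E, M) = 168 (q(E, M) = (4 - 3*(-1))*24 = (4 + 3)*24 = 7*24 = 168)
x = 297 (x = -111 + 68*(1*6) = -111 + 68*6 = -111 + 408 = 297)
(3578 + q(-14, -141))*(-24723 - 15555) + x = (3578 + 168)*(-24723 - 15555) + 297 = 3746*(-40278) + 297 = -150881388 + 297 = -150881091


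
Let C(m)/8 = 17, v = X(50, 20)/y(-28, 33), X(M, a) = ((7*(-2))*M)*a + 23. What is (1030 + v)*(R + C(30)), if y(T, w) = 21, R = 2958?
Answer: 1127542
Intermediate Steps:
X(M, a) = 23 - 14*M*a (X(M, a) = (-14*M)*a + 23 = -14*M*a + 23 = 23 - 14*M*a)
v = -4659/7 (v = (23 - 14*50*20)/21 = (23 - 14000)*(1/21) = -13977*1/21 = -4659/7 ≈ -665.57)
C(m) = 136 (C(m) = 8*17 = 136)
(1030 + v)*(R + C(30)) = (1030 - 4659/7)*(2958 + 136) = (2551/7)*3094 = 1127542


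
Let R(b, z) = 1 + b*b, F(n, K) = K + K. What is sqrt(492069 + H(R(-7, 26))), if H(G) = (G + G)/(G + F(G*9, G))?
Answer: sqrt(4428627)/3 ≈ 701.48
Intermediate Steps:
F(n, K) = 2*K
R(b, z) = 1 + b**2
H(G) = 2/3 (H(G) = (G + G)/(G + 2*G) = (2*G)/((3*G)) = (2*G)*(1/(3*G)) = 2/3)
sqrt(492069 + H(R(-7, 26))) = sqrt(492069 + 2/3) = sqrt(1476209/3) = sqrt(4428627)/3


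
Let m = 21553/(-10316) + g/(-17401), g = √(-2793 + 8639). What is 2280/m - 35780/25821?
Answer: -3968500942046192442602980/3631909420058459074893 + 4222131164503680*√5846/140657194533846833 ≈ -1090.4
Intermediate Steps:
g = √5846 ≈ 76.459
m = -21553/10316 - √5846/17401 (m = 21553/(-10316) + √5846/(-17401) = 21553*(-1/10316) + √5846*(-1/17401) = -21553/10316 - √5846/17401 ≈ -2.0937)
2280/m - 35780/25821 = 2280/(-21553/10316 - √5846/17401) - 35780/25821 = -35780/25821 + 2280/(-21553/10316 - √5846/17401)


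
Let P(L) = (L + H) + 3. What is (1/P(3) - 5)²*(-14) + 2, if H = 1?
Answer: -2298/7 ≈ -328.29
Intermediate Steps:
P(L) = 4 + L (P(L) = (L + 1) + 3 = (1 + L) + 3 = 4 + L)
(1/P(3) - 5)²*(-14) + 2 = (1/(4 + 3) - 5)²*(-14) + 2 = (1/7 - 5)²*(-14) + 2 = (⅐ - 5)²*(-14) + 2 = (-34/7)²*(-14) + 2 = (1156/49)*(-14) + 2 = -2312/7 + 2 = -2298/7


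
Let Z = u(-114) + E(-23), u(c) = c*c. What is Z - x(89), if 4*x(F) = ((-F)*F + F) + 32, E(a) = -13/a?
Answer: 343771/23 ≈ 14947.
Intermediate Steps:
u(c) = c²
x(F) = 8 - F²/4 + F/4 (x(F) = (((-F)*F + F) + 32)/4 = ((-F² + F) + 32)/4 = ((F - F²) + 32)/4 = (32 + F - F²)/4 = 8 - F²/4 + F/4)
Z = 298921/23 (Z = (-114)² - 13/(-23) = 12996 - 13*(-1/23) = 12996 + 13/23 = 298921/23 ≈ 12997.)
Z - x(89) = 298921/23 - (8 - ¼*89² + (¼)*89) = 298921/23 - (8 - ¼*7921 + 89/4) = 298921/23 - (8 - 7921/4 + 89/4) = 298921/23 - 1*(-1950) = 298921/23 + 1950 = 343771/23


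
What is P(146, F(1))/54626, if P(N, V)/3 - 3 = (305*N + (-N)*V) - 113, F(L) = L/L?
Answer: 66411/27313 ≈ 2.4315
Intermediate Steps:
F(L) = 1
P(N, V) = -330 + 915*N - 3*N*V (P(N, V) = 9 + 3*((305*N + (-N)*V) - 113) = 9 + 3*((305*N - N*V) - 113) = 9 + 3*(-113 + 305*N - N*V) = 9 + (-339 + 915*N - 3*N*V) = -330 + 915*N - 3*N*V)
P(146, F(1))/54626 = (-330 + 915*146 - 3*146*1)/54626 = (-330 + 133590 - 438)*(1/54626) = 132822*(1/54626) = 66411/27313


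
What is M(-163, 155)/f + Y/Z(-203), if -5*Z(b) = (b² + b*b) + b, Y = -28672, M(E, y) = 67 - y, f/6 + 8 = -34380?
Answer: 35221925/20194353 ≈ 1.7441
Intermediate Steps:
f = -206328 (f = -48 + 6*(-34380) = -48 - 206280 = -206328)
Z(b) = -2*b²/5 - b/5 (Z(b) = -((b² + b*b) + b)/5 = -((b² + b²) + b)/5 = -(2*b² + b)/5 = -(b + 2*b²)/5 = -2*b²/5 - b/5)
M(-163, 155)/f + Y/Z(-203) = (67 - 1*155)/(-206328) - 28672*5/(203*(1 + 2*(-203))) = (67 - 155)*(-1/206328) - 28672*5/(203*(1 - 406)) = -88*(-1/206328) - 28672/((-⅕*(-203)*(-405))) = 11/25791 - 28672/(-16443) = 11/25791 - 28672*(-1/16443) = 11/25791 + 4096/2349 = 35221925/20194353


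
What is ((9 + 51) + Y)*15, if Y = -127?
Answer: -1005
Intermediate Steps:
((9 + 51) + Y)*15 = ((9 + 51) - 127)*15 = (60 - 127)*15 = -67*15 = -1005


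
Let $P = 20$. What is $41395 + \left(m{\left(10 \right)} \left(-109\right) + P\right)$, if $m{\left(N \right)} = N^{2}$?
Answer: $30515$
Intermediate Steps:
$41395 + \left(m{\left(10 \right)} \left(-109\right) + P\right) = 41395 + \left(10^{2} \left(-109\right) + 20\right) = 41395 + \left(100 \left(-109\right) + 20\right) = 41395 + \left(-10900 + 20\right) = 41395 - 10880 = 30515$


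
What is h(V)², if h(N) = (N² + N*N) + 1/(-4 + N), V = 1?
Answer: 25/9 ≈ 2.7778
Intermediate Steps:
h(N) = 1/(-4 + N) + 2*N² (h(N) = (N² + N²) + 1/(-4 + N) = 2*N² + 1/(-4 + N) = 1/(-4 + N) + 2*N²)
h(V)² = ((1 - 8*1² + 2*1³)/(-4 + 1))² = ((1 - 8*1 + 2*1)/(-3))² = (-(1 - 8 + 2)/3)² = (-⅓*(-5))² = (5/3)² = 25/9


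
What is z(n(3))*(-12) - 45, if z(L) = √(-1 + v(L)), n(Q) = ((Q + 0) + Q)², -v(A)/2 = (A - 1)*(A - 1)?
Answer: -45 - 12*I*√2451 ≈ -45.0 - 594.09*I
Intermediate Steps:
v(A) = -2*(-1 + A)² (v(A) = -2*(A - 1)*(A - 1) = -2*(-1 + A)*(-1 + A) = -2*(-1 + A)²)
n(Q) = 4*Q² (n(Q) = (Q + Q)² = (2*Q)² = 4*Q²)
z(L) = √(-1 - 2*(-1 + L)²)
z(n(3))*(-12) - 45 = √(-1 - 2*(-1 + 4*3²)²)*(-12) - 45 = √(-1 - 2*(-1 + 4*9)²)*(-12) - 45 = √(-1 - 2*(-1 + 36)²)*(-12) - 45 = √(-1 - 2*35²)*(-12) - 45 = √(-1 - 2*1225)*(-12) - 45 = √(-1 - 2450)*(-12) - 45 = √(-2451)*(-12) - 45 = (I*√2451)*(-12) - 45 = -12*I*√2451 - 45 = -45 - 12*I*√2451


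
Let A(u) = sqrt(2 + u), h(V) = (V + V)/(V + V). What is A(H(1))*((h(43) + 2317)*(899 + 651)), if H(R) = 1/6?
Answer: 1796450*sqrt(78)/3 ≈ 5.2886e+6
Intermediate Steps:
H(R) = 1/6 (H(R) = 1*(1/6) = 1/6)
h(V) = 1 (h(V) = (2*V)/((2*V)) = (2*V)*(1/(2*V)) = 1)
A(H(1))*((h(43) + 2317)*(899 + 651)) = sqrt(2 + 1/6)*((1 + 2317)*(899 + 651)) = sqrt(13/6)*(2318*1550) = (sqrt(78)/6)*3592900 = 1796450*sqrt(78)/3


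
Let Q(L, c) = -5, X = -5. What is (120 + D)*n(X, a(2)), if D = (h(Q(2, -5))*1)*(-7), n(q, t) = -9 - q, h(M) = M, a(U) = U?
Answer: -620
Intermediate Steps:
D = 35 (D = -5*1*(-7) = -5*(-7) = 35)
(120 + D)*n(X, a(2)) = (120 + 35)*(-9 - 1*(-5)) = 155*(-9 + 5) = 155*(-4) = -620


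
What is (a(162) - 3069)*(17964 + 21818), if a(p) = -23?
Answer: -123005944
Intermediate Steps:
(a(162) - 3069)*(17964 + 21818) = (-23 - 3069)*(17964 + 21818) = -3092*39782 = -123005944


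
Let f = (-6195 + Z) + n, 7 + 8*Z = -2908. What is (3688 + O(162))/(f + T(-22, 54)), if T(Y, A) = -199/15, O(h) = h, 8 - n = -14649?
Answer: 6000/12599 ≈ 0.47623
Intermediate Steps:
Z = -2915/8 (Z = -7/8 + (1/8)*(-2908) = -7/8 - 727/2 = -2915/8 ≈ -364.38)
n = 14657 (n = 8 - 1*(-14649) = 8 + 14649 = 14657)
f = 64781/8 (f = (-6195 - 2915/8) + 14657 = -52475/8 + 14657 = 64781/8 ≈ 8097.6)
T(Y, A) = -199/15 (T(Y, A) = -199*1/15 = -199/15)
(3688 + O(162))/(f + T(-22, 54)) = (3688 + 162)/(64781/8 - 199/15) = 3850/(970123/120) = 3850*(120/970123) = 6000/12599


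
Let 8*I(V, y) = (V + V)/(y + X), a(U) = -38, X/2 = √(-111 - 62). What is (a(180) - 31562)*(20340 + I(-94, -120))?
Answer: -2425095390000/3773 - 371300*I*√173/3773 ≈ -6.4275e+8 - 1294.4*I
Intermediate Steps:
X = 2*I*√173 (X = 2*√(-111 - 62) = 2*√(-173) = 2*(I*√173) = 2*I*√173 ≈ 26.306*I)
I(V, y) = V/(4*(y + 2*I*√173)) (I(V, y) = ((V + V)/(y + 2*I*√173))/8 = ((2*V)/(y + 2*I*√173))/8 = (2*V/(y + 2*I*√173))/8 = V/(4*(y + 2*I*√173)))
(a(180) - 31562)*(20340 + I(-94, -120)) = (-38 - 31562)*(20340 + (¼)*(-94)/(-120 + 2*I*√173)) = -31600*(20340 - 47/(2*(-120 + 2*I*√173))) = -642744000 + 742600/(-120 + 2*I*√173)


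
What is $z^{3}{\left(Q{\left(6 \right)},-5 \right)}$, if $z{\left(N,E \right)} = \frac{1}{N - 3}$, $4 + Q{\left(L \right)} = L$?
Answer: $-1$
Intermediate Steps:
$Q{\left(L \right)} = -4 + L$
$z{\left(N,E \right)} = \frac{1}{-3 + N}$
$z^{3}{\left(Q{\left(6 \right)},-5 \right)} = \left(\frac{1}{-3 + \left(-4 + 6\right)}\right)^{3} = \left(\frac{1}{-3 + 2}\right)^{3} = \left(\frac{1}{-1}\right)^{3} = \left(-1\right)^{3} = -1$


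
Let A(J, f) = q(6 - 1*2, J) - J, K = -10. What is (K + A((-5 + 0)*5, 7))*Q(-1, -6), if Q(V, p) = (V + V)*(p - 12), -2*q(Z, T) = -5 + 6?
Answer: 522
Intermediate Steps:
q(Z, T) = -½ (q(Z, T) = -(-5 + 6)/2 = -½*1 = -½)
A(J, f) = -½ - J
Q(V, p) = 2*V*(-12 + p) (Q(V, p) = (2*V)*(-12 + p) = 2*V*(-12 + p))
(K + A((-5 + 0)*5, 7))*Q(-1, -6) = (-10 + (-½ - (-5 + 0)*5))*(2*(-1)*(-12 - 6)) = (-10 + (-½ - (-5)*5))*(2*(-1)*(-18)) = (-10 + (-½ - 1*(-25)))*36 = (-10 + (-½ + 25))*36 = (-10 + 49/2)*36 = (29/2)*36 = 522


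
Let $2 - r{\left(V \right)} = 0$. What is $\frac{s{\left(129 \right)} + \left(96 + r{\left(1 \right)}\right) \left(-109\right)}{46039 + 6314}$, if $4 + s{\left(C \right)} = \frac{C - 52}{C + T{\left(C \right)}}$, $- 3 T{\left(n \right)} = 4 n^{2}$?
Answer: $- \frac{235722551}{1154854827} \approx -0.20411$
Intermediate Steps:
$T{\left(n \right)} = - \frac{4 n^{2}}{3}$
$r{\left(V \right)} = 2$ ($r{\left(V \right)} = 2 - 0 = 2 + 0 = 2$)
$s{\left(C \right)} = -4 + \frac{-52 + C}{C - \frac{4 C^{2}}{3}}$ ($s{\left(C \right)} = -4 + \frac{C - 52}{C - \frac{4 C^{2}}{3}} = -4 + \frac{-52 + C}{C - \frac{4 C^{2}}{3}}$)
$\frac{s{\left(129 \right)} + \left(96 + r{\left(1 \right)}\right) \left(-109\right)}{46039 + 6314} = \frac{\frac{156 - 16 \cdot 129^{2} + 9 \cdot 129}{129 \left(-3 + 4 \cdot 129\right)} + \left(96 + 2\right) \left(-109\right)}{46039 + 6314} = \frac{\frac{156 - 266256 + 1161}{129 \left(-3 + 516\right)} + 98 \left(-109\right)}{52353} = \left(\frac{156 - 266256 + 1161}{129 \cdot 513} - 10682\right) \frac{1}{52353} = \left(\frac{1}{129} \cdot \frac{1}{513} \left(-264939\right) - 10682\right) \frac{1}{52353} = \left(- \frac{88313}{22059} - 10682\right) \frac{1}{52353} = \left(- \frac{235722551}{22059}\right) \frac{1}{52353} = - \frac{235722551}{1154854827}$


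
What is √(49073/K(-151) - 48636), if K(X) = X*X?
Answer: I*√1108900363/151 ≈ 220.53*I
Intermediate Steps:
K(X) = X²
√(49073/K(-151) - 48636) = √(49073/((-151)²) - 48636) = √(49073/22801 - 48636) = √(-1108900363/22801) = I*√1108900363/151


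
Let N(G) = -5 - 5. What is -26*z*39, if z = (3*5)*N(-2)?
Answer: 152100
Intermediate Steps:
N(G) = -10
z = -150 (z = (3*5)*(-10) = 15*(-10) = -150)
-26*z*39 = -26*(-150)*39 = 3900*39 = 152100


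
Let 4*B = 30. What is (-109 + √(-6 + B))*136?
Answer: -14824 + 68*√6 ≈ -14657.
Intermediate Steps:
B = 15/2 (B = (¼)*30 = 15/2 ≈ 7.5000)
(-109 + √(-6 + B))*136 = (-109 + √(-6 + 15/2))*136 = (-109 + √(3/2))*136 = (-109 + √6/2)*136 = -14824 + 68*√6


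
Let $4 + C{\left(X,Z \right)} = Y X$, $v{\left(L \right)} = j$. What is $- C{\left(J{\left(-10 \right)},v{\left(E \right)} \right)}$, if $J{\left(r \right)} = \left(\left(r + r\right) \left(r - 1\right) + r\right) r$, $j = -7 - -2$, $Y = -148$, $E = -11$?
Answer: $-310796$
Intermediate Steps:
$j = -5$ ($j = -7 + 2 = -5$)
$v{\left(L \right)} = -5$
$J{\left(r \right)} = r \left(r + 2 r \left(-1 + r\right)\right)$ ($J{\left(r \right)} = \left(2 r \left(-1 + r\right) + r\right) r = \left(r + 2 r \left(-1 + r\right)\right) r = r \left(r + 2 r \left(-1 + r\right)\right)$)
$C{\left(X,Z \right)} = -4 - 148 X$
$- C{\left(J{\left(-10 \right)},v{\left(E \right)} \right)} = - (-4 - 148 \left(-10\right)^{2} \left(-1 + 2 \left(-10\right)\right)) = - (-4 - 148 \cdot 100 \left(-1 - 20\right)) = - (-4 - 148 \cdot 100 \left(-21\right)) = - (-4 - -310800) = - (-4 + 310800) = \left(-1\right) 310796 = -310796$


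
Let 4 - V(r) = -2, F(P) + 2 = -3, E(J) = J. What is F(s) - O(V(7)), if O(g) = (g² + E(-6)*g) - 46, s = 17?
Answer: 41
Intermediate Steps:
F(P) = -5 (F(P) = -2 - 3 = -5)
V(r) = 6 (V(r) = 4 - 1*(-2) = 4 + 2 = 6)
O(g) = -46 + g² - 6*g (O(g) = (g² - 6*g) - 46 = -46 + g² - 6*g)
F(s) - O(V(7)) = -5 - (-46 + 6² - 6*6) = -5 - (-46 + 36 - 36) = -5 - 1*(-46) = -5 + 46 = 41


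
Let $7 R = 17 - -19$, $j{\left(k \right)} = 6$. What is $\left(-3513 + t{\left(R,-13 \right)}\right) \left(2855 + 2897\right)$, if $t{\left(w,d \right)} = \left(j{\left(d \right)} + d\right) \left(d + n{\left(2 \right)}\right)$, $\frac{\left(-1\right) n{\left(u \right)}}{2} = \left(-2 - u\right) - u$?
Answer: $-20166512$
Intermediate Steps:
$n{\left(u \right)} = 4 + 4 u$ ($n{\left(u \right)} = - 2 \left(\left(-2 - u\right) - u\right) = - 2 \left(-2 - 2 u\right) = 4 + 4 u$)
$R = \frac{36}{7}$ ($R = \frac{17 - -19}{7} = \frac{17 + 19}{7} = \frac{1}{7} \cdot 36 = \frac{36}{7} \approx 5.1429$)
$t{\left(w,d \right)} = \left(6 + d\right) \left(12 + d\right)$ ($t{\left(w,d \right)} = \left(6 + d\right) \left(d + \left(4 + 4 \cdot 2\right)\right) = \left(6 + d\right) \left(d + \left(4 + 8\right)\right) = \left(6 + d\right) \left(d + 12\right) = \left(6 + d\right) \left(12 + d\right)$)
$\left(-3513 + t{\left(R,-13 \right)}\right) \left(2855 + 2897\right) = \left(-3513 + \left(72 + \left(-13\right)^{2} + 18 \left(-13\right)\right)\right) \left(2855 + 2897\right) = \left(-3513 + \left(72 + 169 - 234\right)\right) 5752 = \left(-3513 + 7\right) 5752 = \left(-3506\right) 5752 = -20166512$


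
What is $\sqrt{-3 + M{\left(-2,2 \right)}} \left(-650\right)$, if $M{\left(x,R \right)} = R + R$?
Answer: $-650$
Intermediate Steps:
$M{\left(x,R \right)} = 2 R$
$\sqrt{-3 + M{\left(-2,2 \right)}} \left(-650\right) = \sqrt{-3 + 2 \cdot 2} \left(-650\right) = \sqrt{-3 + 4} \left(-650\right) = \sqrt{1} \left(-650\right) = 1 \left(-650\right) = -650$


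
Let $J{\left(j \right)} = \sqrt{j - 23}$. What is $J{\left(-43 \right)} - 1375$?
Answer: $-1375 + i \sqrt{66} \approx -1375.0 + 8.124 i$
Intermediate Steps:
$J{\left(j \right)} = \sqrt{-23 + j}$
$J{\left(-43 \right)} - 1375 = \sqrt{-23 - 43} - 1375 = \sqrt{-66} - 1375 = i \sqrt{66} - 1375 = -1375 + i \sqrt{66}$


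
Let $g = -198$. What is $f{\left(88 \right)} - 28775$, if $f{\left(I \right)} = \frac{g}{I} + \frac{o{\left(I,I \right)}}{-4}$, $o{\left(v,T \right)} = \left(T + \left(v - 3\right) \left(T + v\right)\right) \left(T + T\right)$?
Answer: $- \frac{2763557}{4} \approx -6.9089 \cdot 10^{5}$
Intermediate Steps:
$o{\left(v,T \right)} = 2 T \left(T + \left(-3 + v\right) \left(T + v\right)\right)$ ($o{\left(v,T \right)} = \left(T + \left(-3 + v\right) \left(T + v\right)\right) 2 T = 2 T \left(T + \left(-3 + v\right) \left(T + v\right)\right)$)
$f{\left(I \right)} = - \frac{198}{I} - \frac{I \left(- 5 I + 2 I^{2}\right)}{2}$ ($f{\left(I \right)} = - \frac{198}{I} + \frac{2 I \left(I^{2} - 3 I - 2 I + I I\right)}{-4} = - \frac{198}{I} + 2 I \left(I^{2} - 3 I - 2 I + I^{2}\right) \left(- \frac{1}{4}\right) = - \frac{198}{I} + 2 I \left(- 5 I + 2 I^{2}\right) \left(- \frac{1}{4}\right) = - \frac{198}{I} - \frac{I \left(- 5 I + 2 I^{2}\right)}{2}$)
$f{\left(88 \right)} - 28775 = \frac{-396 + 88^{3} \left(5 - 176\right)}{2 \cdot 88} - 28775 = \frac{1}{2} \cdot \frac{1}{88} \left(-396 + 681472 \left(5 - 176\right)\right) - 28775 = \frac{1}{2} \cdot \frac{1}{88} \left(-396 + 681472 \left(-171\right)\right) - 28775 = \frac{1}{2} \cdot \frac{1}{88} \left(-396 - 116531712\right) - 28775 = \frac{1}{2} \cdot \frac{1}{88} \left(-116532108\right) - 28775 = - \frac{2648457}{4} - 28775 = - \frac{2763557}{4}$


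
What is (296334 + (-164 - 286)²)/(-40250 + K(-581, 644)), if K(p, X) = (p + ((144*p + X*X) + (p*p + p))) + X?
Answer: 71262/89695 ≈ 0.79449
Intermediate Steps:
K(p, X) = X + X² + p² + 146*p (K(p, X) = (p + ((144*p + X²) + (p² + p))) + X = (p + ((X² + 144*p) + (p + p²))) + X = (p + (X² + p² + 145*p)) + X = (X² + p² + 146*p) + X = X + X² + p² + 146*p)
(296334 + (-164 - 286)²)/(-40250 + K(-581, 644)) = (296334 + (-164 - 286)²)/(-40250 + (644 + 644² + (-581)² + 146*(-581))) = (296334 + (-450)²)/(-40250 + (644 + 414736 + 337561 - 84826)) = (296334 + 202500)/(-40250 + 668115) = 498834/627865 = 498834*(1/627865) = 71262/89695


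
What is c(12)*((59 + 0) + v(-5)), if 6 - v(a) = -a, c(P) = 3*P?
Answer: 2160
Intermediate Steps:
v(a) = 6 + a (v(a) = 6 - (-1)*a = 6 + a)
c(12)*((59 + 0) + v(-5)) = (3*12)*((59 + 0) + (6 - 5)) = 36*(59 + 1) = 36*60 = 2160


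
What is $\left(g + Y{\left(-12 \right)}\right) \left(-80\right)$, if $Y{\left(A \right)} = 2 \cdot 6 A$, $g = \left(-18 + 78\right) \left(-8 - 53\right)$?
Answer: $304320$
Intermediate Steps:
$g = -3660$ ($g = 60 \left(-61\right) = -3660$)
$Y{\left(A \right)} = 12 A$
$\left(g + Y{\left(-12 \right)}\right) \left(-80\right) = \left(-3660 + 12 \left(-12\right)\right) \left(-80\right) = \left(-3660 - 144\right) \left(-80\right) = \left(-3804\right) \left(-80\right) = 304320$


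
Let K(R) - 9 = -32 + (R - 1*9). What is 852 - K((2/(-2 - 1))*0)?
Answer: 884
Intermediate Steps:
K(R) = -32 + R (K(R) = 9 + (-32 + (R - 1*9)) = 9 + (-32 + (R - 9)) = 9 + (-32 + (-9 + R)) = 9 + (-41 + R) = -32 + R)
852 - K((2/(-2 - 1))*0) = 852 - (-32 + (2/(-2 - 1))*0) = 852 - (-32 + (2/(-3))*0) = 852 - (-32 - ⅓*2*0) = 852 - (-32 - ⅔*0) = 852 - (-32 + 0) = 852 - 1*(-32) = 852 + 32 = 884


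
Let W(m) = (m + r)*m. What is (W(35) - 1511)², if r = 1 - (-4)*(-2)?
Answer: 281961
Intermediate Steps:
r = -7 (r = 1 - 1*8 = 1 - 8 = -7)
W(m) = m*(-7 + m) (W(m) = (m - 7)*m = (-7 + m)*m = m*(-7 + m))
(W(35) - 1511)² = (35*(-7 + 35) - 1511)² = (35*28 - 1511)² = (980 - 1511)² = (-531)² = 281961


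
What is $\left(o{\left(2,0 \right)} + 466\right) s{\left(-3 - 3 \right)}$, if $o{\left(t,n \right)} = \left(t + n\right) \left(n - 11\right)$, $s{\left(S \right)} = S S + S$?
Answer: $13320$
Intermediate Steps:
$s{\left(S \right)} = S + S^{2}$ ($s{\left(S \right)} = S^{2} + S = S + S^{2}$)
$o{\left(t,n \right)} = \left(-11 + n\right) \left(n + t\right)$ ($o{\left(t,n \right)} = \left(n + t\right) \left(-11 + n\right) = \left(-11 + n\right) \left(n + t\right)$)
$\left(o{\left(2,0 \right)} + 466\right) s{\left(-3 - 3 \right)} = \left(\left(0^{2} - 0 - 22 + 0 \cdot 2\right) + 466\right) \left(-3 - 3\right) \left(1 - 6\right) = \left(\left(0 + 0 - 22 + 0\right) + 466\right) \left(- 6 \left(1 - 6\right)\right) = \left(-22 + 466\right) \left(\left(-6\right) \left(-5\right)\right) = 444 \cdot 30 = 13320$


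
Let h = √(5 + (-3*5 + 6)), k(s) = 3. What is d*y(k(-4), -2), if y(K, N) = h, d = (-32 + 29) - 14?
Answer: -34*I ≈ -34.0*I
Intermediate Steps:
d = -17 (d = -3 - 14 = -17)
h = 2*I (h = √(5 + (-15 + 6)) = √(5 - 9) = √(-4) = 2*I ≈ 2.0*I)
y(K, N) = 2*I
d*y(k(-4), -2) = -34*I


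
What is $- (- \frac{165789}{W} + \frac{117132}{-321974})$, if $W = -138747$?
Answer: $- \frac{6188005647}{7445487763} \approx -0.83111$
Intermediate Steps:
$- (- \frac{165789}{W} + \frac{117132}{-321974}) = - (- \frac{165789}{-138747} + \frac{117132}{-321974}) = - (\left(-165789\right) \left(- \frac{1}{138747}\right) + 117132 \left(- \frac{1}{321974}\right)) = - (\frac{55263}{46249} - \frac{58566}{160987}) = \left(-1\right) \frac{6188005647}{7445487763} = - \frac{6188005647}{7445487763}$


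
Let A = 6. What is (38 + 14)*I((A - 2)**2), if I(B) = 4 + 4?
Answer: 416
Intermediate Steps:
I(B) = 8
(38 + 14)*I((A - 2)**2) = (38 + 14)*8 = 52*8 = 416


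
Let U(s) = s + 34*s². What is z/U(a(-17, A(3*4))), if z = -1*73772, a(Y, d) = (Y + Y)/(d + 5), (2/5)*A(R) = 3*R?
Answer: -332896150/18037 ≈ -18456.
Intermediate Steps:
A(R) = 15*R/2 (A(R) = 5*(3*R)/2 = 15*R/2)
a(Y, d) = 2*Y/(5 + d) (a(Y, d) = (2*Y)/(5 + d) = 2*Y/(5 + d))
z = -73772
z/U(a(-17, A(3*4))) = -73772*(-95/(34*(1 + 34*(2*(-17)/(5 + 15*(3*4)/2))))) = -73772*(-95/(34*(1 + 34*(2*(-17)/(5 + (15/2)*12))))) = -73772*(-95/(34*(1 + 34*(2*(-17)/(5 + 90))))) = -73772*(-95/(34*(1 + 34*(2*(-17)/95)))) = -73772*(-95/(34*(1 + 34*(2*(-17)*(1/95))))) = -73772*(-95/(34*(1 + 34*(-34/95)))) = -73772*(-95/(34*(1 - 1156/95))) = -73772/((-34/95*(-1061/95))) = -73772/36074/9025 = -73772*9025/36074 = -332896150/18037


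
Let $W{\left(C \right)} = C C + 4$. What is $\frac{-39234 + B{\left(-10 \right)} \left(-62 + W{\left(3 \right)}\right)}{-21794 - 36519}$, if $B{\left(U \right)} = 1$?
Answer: $\frac{39283}{58313} \approx 0.67366$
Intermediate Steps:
$W{\left(C \right)} = 4 + C^{2}$ ($W{\left(C \right)} = C^{2} + 4 = 4 + C^{2}$)
$\frac{-39234 + B{\left(-10 \right)} \left(-62 + W{\left(3 \right)}\right)}{-21794 - 36519} = \frac{-39234 + 1 \left(-62 + \left(4 + 3^{2}\right)\right)}{-21794 - 36519} = \frac{-39234 + 1 \left(-62 + \left(4 + 9\right)\right)}{-58313} = \left(-39234 + 1 \left(-62 + 13\right)\right) \left(- \frac{1}{58313}\right) = \left(-39234 + 1 \left(-49\right)\right) \left(- \frac{1}{58313}\right) = \left(-39234 - 49\right) \left(- \frac{1}{58313}\right) = \left(-39283\right) \left(- \frac{1}{58313}\right) = \frac{39283}{58313}$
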